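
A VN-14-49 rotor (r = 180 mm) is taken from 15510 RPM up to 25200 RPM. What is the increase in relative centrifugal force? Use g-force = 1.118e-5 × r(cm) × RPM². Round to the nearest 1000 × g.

79000 x g

r = 180 mm = 18.0 cm
RCF₁ = 1.118 × 10⁻⁵ × 18 × (15510)² = 1.118 × 10⁻⁵ × 18 × 240,560,100 ≈ 48,410.3 × g
RCF₂ = 1.118 × 10⁻⁵ × 18 × (25200)² = 1.118 × 10⁻⁵ × 18 × 635,040,000 ≈ 127,795.4 × g
Increase = 127,795.4 − 48,410.3 = 79,385.1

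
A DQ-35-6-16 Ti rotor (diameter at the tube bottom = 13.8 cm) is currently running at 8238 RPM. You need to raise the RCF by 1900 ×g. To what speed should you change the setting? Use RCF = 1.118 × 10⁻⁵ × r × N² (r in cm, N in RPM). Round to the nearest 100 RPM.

≈ 9600 RPM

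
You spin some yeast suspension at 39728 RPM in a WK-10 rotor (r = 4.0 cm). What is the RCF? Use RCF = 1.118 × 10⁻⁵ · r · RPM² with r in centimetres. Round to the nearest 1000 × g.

RCF ≈ 71000 ×g

RCF = 1.118 × 10⁻⁵ × 4 × (39728)² = 1.118 × 10⁻⁵ × 4 × 1,578,313,984 ≈ 70,582.2 × g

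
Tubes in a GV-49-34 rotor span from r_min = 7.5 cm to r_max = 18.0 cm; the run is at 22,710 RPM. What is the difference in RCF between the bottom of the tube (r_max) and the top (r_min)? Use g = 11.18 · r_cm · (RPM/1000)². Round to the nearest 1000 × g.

≈ 61000 x g

RCF_max = 11.18 × 18 × (22.71)² = 11.18 × 18 × 515.7441 ≈ 103,788.3 × g
RCF_min = 11.18 × 7.5 × (22.71)² = 11.18 × 7.5 × 515.7441 ≈ 43,245.1 × g
ΔRCF = 103,788.3 − 43,245.1 = 60,543.2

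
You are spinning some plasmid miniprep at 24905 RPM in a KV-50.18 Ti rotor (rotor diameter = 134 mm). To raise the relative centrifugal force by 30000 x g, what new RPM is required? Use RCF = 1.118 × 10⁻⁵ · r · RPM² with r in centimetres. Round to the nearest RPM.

N₂ ≈ 31949 RPM

r = 134 mm / 2 = 67 mm = 6.7 cm
Current RCF = 1.118 × 10⁻⁵ × 6.7 × (24905)² = 1.118 × 10⁻⁵ × 6.7 × 620,259,025 ≈ 46,461.1 × g
Target RCF = 46,461.1 + 30,000 = 76,461.1 × g
N² = 76,461.1 / (7.4906 × 10⁻⁵) = 1,020,760,687
N ≈ √1,020,760,687 ≈ 31,949.3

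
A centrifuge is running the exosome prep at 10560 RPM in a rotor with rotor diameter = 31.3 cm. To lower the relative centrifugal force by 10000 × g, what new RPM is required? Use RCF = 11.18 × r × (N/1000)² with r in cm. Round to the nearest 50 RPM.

≈ 7350 RPM

r = 31.3 / 2 = 15.65 cm
Current RCF = 11.18 × 15.65 × (10.56)² = 11.18 × 15.65 × 111.5136 ≈ 19,511.2 × g
Target RCF = 19,511.2 − 10,000 = 9,511.2 × g
(N/1000)² = 9,511.2 / 174.967 = 54.35997
N = 1000 × √54.35997 ≈ 7,372.9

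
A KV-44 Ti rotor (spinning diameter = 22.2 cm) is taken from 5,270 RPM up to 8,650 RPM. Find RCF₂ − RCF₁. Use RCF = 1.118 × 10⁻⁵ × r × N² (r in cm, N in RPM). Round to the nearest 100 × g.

r = 22.2 / 2 = 11.1 cm
RCF₁ = 1.118 × 10⁻⁵ × 11.1 × (5270)² = 1.118 × 10⁻⁵ × 11.1 × 27,772,900 ≈ 3,446.6 × g
RCF₂ = 1.118 × 10⁻⁵ × 11.1 × (8650)² = 1.118 × 10⁻⁵ × 11.1 × 74,822,500 ≈ 9,285.3 × g
Increase = 9,285.3 − 3,446.6 = 5,838.7

5800 g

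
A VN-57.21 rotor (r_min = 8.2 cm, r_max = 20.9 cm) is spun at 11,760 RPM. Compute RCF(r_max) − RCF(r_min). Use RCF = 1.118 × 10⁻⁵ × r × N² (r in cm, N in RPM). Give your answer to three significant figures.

ΔRCF = 1.118 × 10⁻⁵ × (r_max − r_min) × N² = 1.118 × 10⁻⁵ × 12.7 × 138,297,600 ≈ 19,636.3

19600 x g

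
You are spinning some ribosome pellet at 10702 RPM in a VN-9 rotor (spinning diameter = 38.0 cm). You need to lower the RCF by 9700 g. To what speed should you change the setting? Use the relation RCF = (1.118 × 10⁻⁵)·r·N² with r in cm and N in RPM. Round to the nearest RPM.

r = 38.0 / 2 = 19 cm
Current RCF = 1.118 × 10⁻⁵ × 19 × (10702)² = 1.118 × 10⁻⁵ × 19 × 114,532,804 ≈ 24,329.1 × g
Target RCF = 24,329.1 − 9,700 = 14,629.1 × g
N² = 14,629.1 / (21.242 × 10⁻⁵) = 68,868,751
N ≈ √68,868,751 ≈ 8,298.7

8299 RPM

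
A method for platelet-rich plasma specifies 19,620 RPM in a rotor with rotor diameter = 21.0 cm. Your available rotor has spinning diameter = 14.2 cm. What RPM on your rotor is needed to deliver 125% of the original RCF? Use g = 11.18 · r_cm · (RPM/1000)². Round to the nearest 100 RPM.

Original rotor: r = 21.0 / 2 = 10.5 cm
RCF = 11.18 × r × (N/1000)²
RCF_original = 11.18 × 10.5 × (19.62)² = 11.18 × 10.5 × 384.9444 ≈ 45,188.6 × g
Target RCF = 1.25 × 45,188.6 ≈ 56,485.8 × g
Your rotor: r = 14.2 / 2 = 7.1 cm
56,485.8 = 11.18 × 7.1 × (N/1000)²
(N/1000)² = 56,485.8 / 79.378 = 711.6052
N = 1000 × √711.6052 ≈ 26,675.9

≈ 26700 RPM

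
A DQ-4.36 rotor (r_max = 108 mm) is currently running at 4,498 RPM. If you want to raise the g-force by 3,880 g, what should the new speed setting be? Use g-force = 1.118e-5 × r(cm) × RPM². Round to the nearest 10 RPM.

N₂ ≈ 7240 RPM

r = 108 mm = 10.8 cm
Current RCF = 1.118 × 10⁻⁵ × 10.8 × (4498)² = 1.118 × 10⁻⁵ × 10.8 × 20,232,004 ≈ 2,442.9 × g
Target RCF = 2,442.9 + 3,880 = 6,322.9 × g
N² = 6,322.9 / (12.0744 × 10⁻⁵) = 52,366,163
N ≈ √52,366,163 ≈ 7,236.4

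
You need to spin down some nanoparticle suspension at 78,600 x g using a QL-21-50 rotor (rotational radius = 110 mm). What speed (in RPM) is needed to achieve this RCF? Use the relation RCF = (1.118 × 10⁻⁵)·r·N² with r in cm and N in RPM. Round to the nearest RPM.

≈ 25281 RPM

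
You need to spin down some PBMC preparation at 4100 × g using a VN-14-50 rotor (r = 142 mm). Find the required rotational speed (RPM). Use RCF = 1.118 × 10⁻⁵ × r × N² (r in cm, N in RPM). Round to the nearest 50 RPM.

≈ 5100 RPM

r = 142 mm = 14.2 cm
4,100 = 1.118 × 10⁻⁵ × 14.2 × N²
N² = 4,100 / (15.8756 × 10⁻⁵) = 25,825,796
N ≈ √25,825,796 ≈ 5,081.9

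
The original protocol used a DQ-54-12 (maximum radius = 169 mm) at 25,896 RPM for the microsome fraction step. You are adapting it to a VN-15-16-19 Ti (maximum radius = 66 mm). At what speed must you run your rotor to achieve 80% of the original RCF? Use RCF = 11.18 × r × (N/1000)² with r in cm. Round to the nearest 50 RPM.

37050 RPM

Original rotor: r = 169 mm = 16.9 cm
RCF_original = 11.18 × 16.9 × (25.896)² = 11.18 × 16.9 × 670.602816 ≈ 126,705 × g
Target RCF = 0.8 × 126,705 ≈ 101,364 × g
Your rotor: r = 66 mm = 6.6 cm
101,364 = 11.18 × 6.6 × (N/1000)²
(N/1000)² = 101,364 / 73.788 = 1373.719
N = 1000 × √1373.719 ≈ 37,063.7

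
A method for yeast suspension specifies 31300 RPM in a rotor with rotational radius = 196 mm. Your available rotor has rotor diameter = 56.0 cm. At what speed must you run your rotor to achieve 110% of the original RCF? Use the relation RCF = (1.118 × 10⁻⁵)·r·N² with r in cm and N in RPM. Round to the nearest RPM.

Original rotor: r = 196 mm = 19.6 cm
RCF_original = 1.118 × 10⁻⁵ × 19.6 × (31300)² = 1.118 × 10⁻⁵ × 19.6 × 979,690,000 ≈ 214,677.5 × g
Target RCF = 1.1 × 214,677.5 ≈ 236,145.3 × g
Your rotor: r = 56.0 / 2 = 28 cm
236,145.3 = 1.118 × 10⁻⁵ × 28 × N²
N² = 236,145.3 / (31.304 × 10⁻⁵) = 754,361,423
N ≈ √754,361,423 ≈ 27,465.6

≈ 27466 RPM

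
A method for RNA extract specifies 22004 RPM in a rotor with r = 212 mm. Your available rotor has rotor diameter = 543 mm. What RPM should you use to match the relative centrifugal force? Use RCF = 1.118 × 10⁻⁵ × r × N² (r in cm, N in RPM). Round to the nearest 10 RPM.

Original rotor: r = 212 mm = 21.2 cm
RCF_original = 1.118 × 10⁻⁵ × 21.2 × (22004)² = 1.118 × 10⁻⁵ × 21.2 × 484,176,016 ≈ 114,757.5 × g
Your rotor: r = 543 mm / 2 = 271.5 mm = 27.15 cm
114,757.5 = 1.118 × 10⁻⁵ × 27.15 × N²
N² = 114,757.5 / (30.3537 × 10⁻⁵) = 378,067,583
N ≈ √378,067,583 ≈ 19,444.0

≈ 19440 RPM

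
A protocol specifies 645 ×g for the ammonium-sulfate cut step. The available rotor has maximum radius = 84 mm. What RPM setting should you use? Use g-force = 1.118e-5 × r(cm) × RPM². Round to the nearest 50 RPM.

2600 RPM

r = 84 mm = 8.4 cm
RCF = 1.118 × 10⁻⁵ × r × N²
645 = 1.118 × 10⁻⁵ × 8.4 × N²
N² = 645 / (9.3912 × 10⁻⁵) = 6,868,132
N ≈ √6,868,132 ≈ 2,620.7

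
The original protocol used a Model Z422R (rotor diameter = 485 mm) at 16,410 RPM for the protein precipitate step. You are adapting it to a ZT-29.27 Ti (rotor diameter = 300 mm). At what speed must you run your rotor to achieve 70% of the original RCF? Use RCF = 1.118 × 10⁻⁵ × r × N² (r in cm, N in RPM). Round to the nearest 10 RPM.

Original rotor: r = 485 mm / 2 = 242.5 mm = 24.25 cm
RCF_original = 1.118 × 10⁻⁵ × 24.25 × (16410)² = 1.118 × 10⁻⁵ × 24.25 × 269,288,100 ≈ 73,008 × g
Target RCF = 0.7 × 73,008 ≈ 51,105.6 × g
Your rotor: r = 300 mm / 2 = 150 mm = 15 cm
51,105.6 = 1.118 × 10⁻⁵ × 15 × N²
N² = 51,105.6 / (16.77 × 10⁻⁵) = 304,744,186
N ≈ √304,744,186 ≈ 17,456.9

17460 RPM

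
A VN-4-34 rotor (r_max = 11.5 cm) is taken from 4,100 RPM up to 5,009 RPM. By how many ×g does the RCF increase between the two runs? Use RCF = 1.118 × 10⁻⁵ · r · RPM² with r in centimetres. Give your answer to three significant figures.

1060 ×g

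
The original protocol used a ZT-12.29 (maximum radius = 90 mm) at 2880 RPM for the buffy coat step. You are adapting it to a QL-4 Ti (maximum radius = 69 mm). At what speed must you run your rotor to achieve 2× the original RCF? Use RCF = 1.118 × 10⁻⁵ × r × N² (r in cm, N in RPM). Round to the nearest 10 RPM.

4650 RPM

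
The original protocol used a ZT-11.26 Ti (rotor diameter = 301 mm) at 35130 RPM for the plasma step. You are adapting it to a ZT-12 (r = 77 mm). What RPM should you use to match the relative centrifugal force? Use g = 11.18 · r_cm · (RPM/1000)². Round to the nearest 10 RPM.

49110 RPM

Original rotor: r = 301 mm / 2 = 150.5 mm = 15.05 cm
RCF_original = 11.18 × 15.05 × (35.13)² = 11.18 × 15.05 × 1,234.1169 ≈ 207,651.3 × g
Your rotor: r = 77 mm = 7.7 cm
207,651.3 = 11.18 × 7.7 × (N/1000)²
(N/1000)² = 207,651.3 / 86.086 = 2412.138
N = 1000 × √2412.138 ≈ 49,113.5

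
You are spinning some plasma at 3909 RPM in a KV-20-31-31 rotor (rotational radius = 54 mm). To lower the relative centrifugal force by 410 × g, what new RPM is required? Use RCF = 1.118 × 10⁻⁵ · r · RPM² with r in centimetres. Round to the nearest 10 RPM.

2910 RPM

r = 54 mm = 5.4 cm
Current RCF = 1.118 × 10⁻⁵ × 5.4 × (3909)² = 1.118 × 10⁻⁵ × 5.4 × 15,280,281 ≈ 922.5 × g
Target RCF = 922.5 − 410 = 512.5 × g
N² = 512.5 / (6.0372 × 10⁻⁵) = 8,489,035
N ≈ √8,489,035 ≈ 2,913.6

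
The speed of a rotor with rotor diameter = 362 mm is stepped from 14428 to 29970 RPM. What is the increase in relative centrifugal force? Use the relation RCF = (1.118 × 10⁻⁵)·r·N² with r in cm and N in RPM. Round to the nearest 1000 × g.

≈ 140000 g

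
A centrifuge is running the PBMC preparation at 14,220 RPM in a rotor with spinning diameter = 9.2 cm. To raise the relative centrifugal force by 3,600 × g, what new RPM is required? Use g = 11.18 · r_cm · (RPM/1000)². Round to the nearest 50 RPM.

N₂ ≈ 16500 RPM

r = 9.2 / 2 = 4.6 cm
Current RCF = 11.18 × 4.6 × (14.22)² = 11.18 × 4.6 × 202.2084 ≈ 10,399.2 × g
Target RCF = 10,399.2 + 3,600 = 13,999.2 × g
(N/1000)² = 13,999.2 / 51.428 = 272.2097
N = 1000 × √272.2097 ≈ 16,498.8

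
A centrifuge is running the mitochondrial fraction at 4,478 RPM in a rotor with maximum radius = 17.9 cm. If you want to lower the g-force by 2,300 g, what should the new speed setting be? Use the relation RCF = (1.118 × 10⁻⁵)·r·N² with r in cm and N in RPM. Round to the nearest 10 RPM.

Current RCF = 1.118 × 10⁻⁵ × 17.9 × (4478)² = 1.118 × 10⁻⁵ × 17.9 × 20,052,484 ≈ 4,012.9 × g
Target RCF = 4,012.9 − 2,300 = 1,712.9 × g
N² = 1,712.9 / (20.0122 × 10⁻⁵) = 8,559,279
N ≈ √8,559,279 ≈ 2,925.6

N₂ ≈ 2930 RPM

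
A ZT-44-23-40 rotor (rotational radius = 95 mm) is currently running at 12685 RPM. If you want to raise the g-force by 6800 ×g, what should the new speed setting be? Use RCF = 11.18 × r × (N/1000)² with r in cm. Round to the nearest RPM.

N₂ ≈ 14998 RPM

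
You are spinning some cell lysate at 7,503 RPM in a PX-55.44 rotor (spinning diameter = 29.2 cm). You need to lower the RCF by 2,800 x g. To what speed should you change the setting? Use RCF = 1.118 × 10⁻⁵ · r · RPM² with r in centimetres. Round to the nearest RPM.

6256 RPM

r = 29.2 / 2 = 14.6 cm
Current RCF = 1.118 × 10⁻⁵ × 14.6 × (7503)² = 1.118 × 10⁻⁵ × 14.6 × 56,295,009 ≈ 9,188.9 × g
Target RCF = 9,188.9 − 2,800 = 6,388.9 × g
N² = 6,388.9 / (16.3228 × 10⁻⁵) = 39,140,956
N ≈ √39,140,956 ≈ 6,256.3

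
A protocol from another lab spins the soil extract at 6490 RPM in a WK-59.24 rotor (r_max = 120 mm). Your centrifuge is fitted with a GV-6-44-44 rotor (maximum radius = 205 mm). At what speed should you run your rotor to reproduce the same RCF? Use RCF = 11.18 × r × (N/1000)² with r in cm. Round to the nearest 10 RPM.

Original rotor: r = 120 mm = 12.0 cm
RCF_original = 11.18 × 12 × (6.49)² = 11.18 × 12 × 42.1201 ≈ 5,650.8 × g
Your rotor: r = 205 mm = 20.5 cm
5,650.8 = 11.18 × 20.5 × (N/1000)²
(N/1000)² = 5,650.8 / 229.19 = 24.65553
N = 1000 × √24.65553 ≈ 4,965.4

4970 RPM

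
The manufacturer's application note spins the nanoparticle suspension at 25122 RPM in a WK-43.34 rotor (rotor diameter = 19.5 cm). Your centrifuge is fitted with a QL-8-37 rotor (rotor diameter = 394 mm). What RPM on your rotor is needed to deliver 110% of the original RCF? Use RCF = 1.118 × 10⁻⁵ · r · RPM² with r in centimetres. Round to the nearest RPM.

Original rotor: r = 19.5 / 2 = 9.75 cm
RCF_original = 1.118 × 10⁻⁵ × 9.75 × (25122)² = 1.118 × 10⁻⁵ × 9.75 × 631,114,884 ≈ 68,794.7 × g
Target RCF = 1.1 × 68,794.7 ≈ 75,674.2 × g
Your rotor: r = 394 mm / 2 = 197 mm = 19.7 cm
75,674.2 = 1.118 × 10⁻⁵ × 19.7 × N²
N² = 75,674.2 / (22.0246 × 10⁻⁵) = 343,589,441
N ≈ √343,589,441 ≈ 18,536.2

18536 RPM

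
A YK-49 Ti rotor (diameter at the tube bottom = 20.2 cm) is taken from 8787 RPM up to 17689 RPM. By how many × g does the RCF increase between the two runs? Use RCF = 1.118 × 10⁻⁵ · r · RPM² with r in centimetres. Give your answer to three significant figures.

r = 20.2 / 2 = 10.1 cm
RCF₁ = 1.118 × 10⁻⁵ × 10.1 × (8787)² = 1.118 × 10⁻⁵ × 10.1 × 77,211,369 ≈ 8,718.6 × g
RCF₂ = 1.118 × 10⁻⁵ × 10.1 × (17689)² = 1.118 × 10⁻⁵ × 10.1 × 312,900,721 ≈ 35,332.1 × g
Increase = 35,332.1 − 8,718.6 = 26,613.5

26600 × g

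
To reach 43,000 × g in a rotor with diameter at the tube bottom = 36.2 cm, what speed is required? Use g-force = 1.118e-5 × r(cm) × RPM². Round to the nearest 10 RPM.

14580 RPM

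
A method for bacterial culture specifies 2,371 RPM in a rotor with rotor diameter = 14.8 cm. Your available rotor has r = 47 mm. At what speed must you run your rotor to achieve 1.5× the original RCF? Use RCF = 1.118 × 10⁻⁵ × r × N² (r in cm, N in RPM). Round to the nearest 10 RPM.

Original rotor: r = 14.8 / 2 = 7.4 cm
RCF_original = 1.118 × 10⁻⁵ × 7.4 × (2371)² = 1.118 × 10⁻⁵ × 7.4 × 5,621,641 ≈ 465.1 × g
Target RCF = 1.5 × 465.1 ≈ 697.7 × g
Your rotor: r = 47 mm = 4.7 cm
697.7 = 1.118 × 10⁻⁵ × 4.7 × N²
N² = 697.7 / (5.2546 × 10⁻⁵) = 13,277,890
N ≈ √13,277,890 ≈ 3,643.9

3640 RPM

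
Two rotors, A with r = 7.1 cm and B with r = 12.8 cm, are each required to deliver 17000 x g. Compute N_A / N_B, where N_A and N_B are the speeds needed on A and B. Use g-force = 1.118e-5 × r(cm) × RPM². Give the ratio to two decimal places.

At fixed RCF, N ∝ 1/√r, so N_A/N_B = √(r_B/r_A) = √(12.8/7.1) = √1.802817 = 1.3427.

1.34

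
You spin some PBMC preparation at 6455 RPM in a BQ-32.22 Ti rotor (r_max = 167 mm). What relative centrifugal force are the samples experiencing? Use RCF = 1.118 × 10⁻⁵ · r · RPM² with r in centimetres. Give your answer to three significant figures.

r = 167 mm = 16.7 cm
RCF = 1.118 × 10⁻⁵ × r × N²
RCF = 1.118 × 10⁻⁵ × 16.7 × (6455)² = 1.118 × 10⁻⁵ × 16.7 × 41,667,025 ≈ 7,779.5 × g

RCF ≈ 7780 x g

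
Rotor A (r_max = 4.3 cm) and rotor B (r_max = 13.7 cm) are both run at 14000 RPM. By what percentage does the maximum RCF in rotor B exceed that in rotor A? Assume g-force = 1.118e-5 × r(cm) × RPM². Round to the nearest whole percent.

At equal RPM, RCF scales linearly with r: ratio = 13.7 / 4.3 = 3.1860.
So rotor B delivers 218.6% more g-force.

219%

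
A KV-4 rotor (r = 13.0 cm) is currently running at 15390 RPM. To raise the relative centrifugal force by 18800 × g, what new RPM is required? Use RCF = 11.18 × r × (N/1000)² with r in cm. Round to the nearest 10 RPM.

Current RCF = 11.18 × 13 × (15.39)² = 11.18 × 13 × 236.8521 ≈ 34,424.1 × g
Target RCF = 34,424.1 + 18,800 = 53,224.1 × g
(N/1000)² = 53,224.1 / 145.34 = 366.2041
N = 1000 × √366.2041 ≈ 19,136.5

≈ 19140 RPM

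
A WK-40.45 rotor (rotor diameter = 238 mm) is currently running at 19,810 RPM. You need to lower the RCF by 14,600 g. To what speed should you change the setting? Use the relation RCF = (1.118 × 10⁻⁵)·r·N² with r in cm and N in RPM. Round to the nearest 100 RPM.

r = 238 mm / 2 = 119 mm = 11.9 cm
Current RCF = 1.118 × 10⁻⁵ × 11.9 × (19810)² = 1.118 × 10⁻⁵ × 11.9 × 392,436,100 ≈ 52,210.5 × g
Target RCF = 52,210.5 − 14,600 = 37,610.5 × g
N² = 37,610.5 / (13.3042 × 10⁻⁵) = 282,696,442
N ≈ √282,696,442 ≈ 16,813.6

N₂ ≈ 16800 RPM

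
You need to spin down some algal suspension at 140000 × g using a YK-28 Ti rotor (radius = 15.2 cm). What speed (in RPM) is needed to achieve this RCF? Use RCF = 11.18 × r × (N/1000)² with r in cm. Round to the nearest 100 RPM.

28700 RPM

140,000 = 11.18 × 15.2 × (N/1000)²
(N/1000)² = 140,000 / 169.936 = 823.8396
N = 1000 × √823.8396 ≈ 28,702.6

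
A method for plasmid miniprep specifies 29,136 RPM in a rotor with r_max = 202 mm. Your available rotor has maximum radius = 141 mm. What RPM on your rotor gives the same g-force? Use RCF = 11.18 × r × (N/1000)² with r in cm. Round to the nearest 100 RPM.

≈ 34900 RPM

Original rotor: r = 202 mm = 20.2 cm
RCF = 11.18 × r × (N/1000)²
RCF_original = 11.18 × 20.2 × (29.136)² = 11.18 × 20.2 × 848.906496 ≈ 191,713.6 × g
Your rotor: r = 141 mm = 14.1 cm
191,713.6 = 11.18 × 14.1 × (N/1000)²
(N/1000)² = 191,713.6 / 157.638 = 1216.164
N = 1000 × √1216.164 ≈ 34,873.5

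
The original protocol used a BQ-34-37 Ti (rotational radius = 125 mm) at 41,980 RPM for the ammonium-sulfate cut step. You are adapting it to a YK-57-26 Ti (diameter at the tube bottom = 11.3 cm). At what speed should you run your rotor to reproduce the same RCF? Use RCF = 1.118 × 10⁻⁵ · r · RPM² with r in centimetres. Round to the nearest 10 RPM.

≈ 62440 RPM

Original rotor: r = 125 mm = 12.5 cm
RCF = 1.118 × 10⁻⁵ × r × N²
RCF_original = 1.118 × 10⁻⁵ × 12.5 × (41980)² = 1.118 × 10⁻⁵ × 12.5 × 1,762,320,400 ≈ 246,284.3 × g
Your rotor: r = 11.3 / 2 = 5.65 cm
246,284.3 = 1.118 × 10⁻⁵ × 5.65 × N²
N² = 246,284.3 / (6.3167 × 10⁻⁵) = 3,898,939,320
N ≈ √3,898,939,320 ≈ 62,441.5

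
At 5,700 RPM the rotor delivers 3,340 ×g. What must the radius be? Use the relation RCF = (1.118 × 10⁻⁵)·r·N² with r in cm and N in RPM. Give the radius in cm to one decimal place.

RCF = 1.118 × 10⁻⁵ × r × N²
3340 = 1.118 × 10⁻⁵ × r × (5700)²
r = 3340 / (1.118 × 10⁻⁵ × 32,490,000) = 3340 / 363.2382 ≈ 9.195 cm

≈ 9.2 cm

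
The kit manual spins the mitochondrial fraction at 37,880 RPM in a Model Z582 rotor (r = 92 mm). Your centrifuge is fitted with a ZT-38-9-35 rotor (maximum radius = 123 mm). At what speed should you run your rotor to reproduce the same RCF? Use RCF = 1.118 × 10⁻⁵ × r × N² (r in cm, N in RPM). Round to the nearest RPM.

32761 RPM

Original rotor: r = 92 mm = 9.2 cm
RCF = 1.118 × 10⁻⁵ × r × N²
RCF_original = 1.118 × 10⁻⁵ × 9.2 × (37880)² = 1.118 × 10⁻⁵ × 9.2 × 1,434,894,400 ≈ 147,587.5 × g
Your rotor: r = 123 mm = 12.3 cm
147,587.5 = 1.118 × 10⁻⁵ × 12.3 × N²
N² = 147,587.5 / (13.7514 × 10⁻⁵) = 1,073,254,360
N ≈ √1,073,254,360 ≈ 32,760.6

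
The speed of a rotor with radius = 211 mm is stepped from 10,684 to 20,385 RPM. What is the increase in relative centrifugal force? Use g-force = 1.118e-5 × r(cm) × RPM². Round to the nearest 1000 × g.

≈ 71000 ×g

r = 211 mm = 21.1 cm
RCF₁ = 1.118 × 10⁻⁵ × 21.1 × (10684)² = 1.118 × 10⁻⁵ × 21.1 × 114,147,856 ≈ 26,927.3 × g
RCF₂ = 1.118 × 10⁻⁵ × 21.1 × (20385)² = 1.118 × 10⁻⁵ × 21.1 × 415,548,225 ≈ 98,027 × g
Increase = 98,027 − 26,927.3 = 71,099.7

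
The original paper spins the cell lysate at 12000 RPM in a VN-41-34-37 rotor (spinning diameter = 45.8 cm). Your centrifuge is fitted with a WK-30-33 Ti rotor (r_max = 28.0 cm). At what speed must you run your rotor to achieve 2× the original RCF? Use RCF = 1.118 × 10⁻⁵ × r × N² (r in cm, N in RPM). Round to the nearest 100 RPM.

15300 RPM

Original rotor: r = 45.8 / 2 = 22.9 cm
RCF_original = 1.118 × 10⁻⁵ × 22.9 × (12000)² = 1.118 × 10⁻⁵ × 22.9 × 144,000,000 ≈ 36,867.2 × g
Target RCF = 2 × 36,867.2 ≈ 73,734.4 × g
73,734.4 = 1.118 × 10⁻⁵ × 28 × N²
N² = 73,734.4 / (31.304 × 10⁻⁵) = 235,543,062
N ≈ √235,543,062 ≈ 15,347.4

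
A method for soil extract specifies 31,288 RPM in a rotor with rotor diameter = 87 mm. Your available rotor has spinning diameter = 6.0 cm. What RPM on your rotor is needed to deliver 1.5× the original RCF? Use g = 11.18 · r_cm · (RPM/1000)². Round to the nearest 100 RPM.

Original rotor: r = 87 mm / 2 = 43.5 mm = 4.35 cm
RCF_original = 11.18 × 4.35 × (31.288)² = 11.18 × 4.35 × 978.938944 ≈ 47,608.7 × g
Target RCF = 1.5 × 47,608.7 ≈ 71,413 × g
Your rotor: r = 6.0 / 2 = 3 cm
71,413 = 11.18 × 3 × (N/1000)²
(N/1000)² = 71,413 / 33.54 = 2129.189
N = 1000 × √2129.189 ≈ 46,143.1

46100 RPM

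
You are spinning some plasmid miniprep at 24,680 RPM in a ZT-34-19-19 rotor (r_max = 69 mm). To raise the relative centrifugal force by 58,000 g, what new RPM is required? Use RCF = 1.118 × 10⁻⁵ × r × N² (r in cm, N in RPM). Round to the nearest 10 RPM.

≈ 36890 RPM

r = 69 mm = 6.9 cm
Current RCF = 1.118 × 10⁻⁵ × 6.9 × (24680)² = 1.118 × 10⁻⁵ × 6.9 × 609,102,400 ≈ 46,987.4 × g
Target RCF = 46,987.4 + 58,000 = 104,987.4 × g
N² = 104,987.4 / (7.7142 × 10⁻⁵) = 1,360,962,900
N ≈ √1,360,962,900 ≈ 36,891.2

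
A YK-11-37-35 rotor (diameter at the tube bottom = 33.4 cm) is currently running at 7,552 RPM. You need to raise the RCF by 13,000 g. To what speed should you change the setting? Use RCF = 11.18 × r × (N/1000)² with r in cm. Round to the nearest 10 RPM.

11250 RPM

r = 33.4 / 2 = 16.7 cm
Current RCF = 11.18 × 16.7 × (7.552)² = 11.18 × 16.7 × 57.032704 ≈ 10,648.3 × g
Target RCF = 10,648.3 + 13,000 = 23,648.3 × g
(N/1000)² = 23,648.3 / 186.706 = 126.6606
N = 1000 × √126.6606 ≈ 11,254.4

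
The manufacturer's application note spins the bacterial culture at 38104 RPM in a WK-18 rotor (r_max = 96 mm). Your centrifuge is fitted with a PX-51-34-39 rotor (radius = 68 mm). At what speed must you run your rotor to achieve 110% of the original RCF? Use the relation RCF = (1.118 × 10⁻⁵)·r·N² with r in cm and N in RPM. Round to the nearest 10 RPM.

Original rotor: r = 96 mm = 9.6 cm
RCF_original = 1.118 × 10⁻⁵ × 9.6 × (38104)² = 1.118 × 10⁻⁵ × 9.6 × 1,451,914,816 ≈ 155,831.1 × g
Target RCF = 1.1 × 155,831.1 ≈ 171,414.2 × g
Your rotor: r = 68 mm = 6.8 cm
171,414.2 = 1.118 × 10⁻⁵ × 6.8 × N²
N² = 171,414.2 / (7.6024 × 10⁻⁵) = 2,254,737,977
N ≈ √2,254,737,977 ≈ 47,484.1

47480 RPM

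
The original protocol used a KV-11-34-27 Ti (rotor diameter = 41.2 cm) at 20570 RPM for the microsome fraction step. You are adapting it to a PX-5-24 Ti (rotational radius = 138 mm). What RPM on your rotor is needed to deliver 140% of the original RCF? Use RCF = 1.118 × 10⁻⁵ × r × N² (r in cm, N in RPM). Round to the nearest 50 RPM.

≈ 29750 RPM

Original rotor: r = 41.2 / 2 = 20.6 cm
RCF_original = 1.118 × 10⁻⁵ × 20.6 × (20570)² = 1.118 × 10⁻⁵ × 20.6 × 423,124,900 ≈ 97,449 × g
Target RCF = 1.4 × 97,449 ≈ 136,428.6 × g
Your rotor: r = 138 mm = 13.8 cm
136,428.6 = 1.118 × 10⁻⁵ × 13.8 × N²
N² = 136,428.6 / (15.4284 × 10⁻⁵) = 884,269,270
N ≈ √884,269,270 ≈ 29,736.7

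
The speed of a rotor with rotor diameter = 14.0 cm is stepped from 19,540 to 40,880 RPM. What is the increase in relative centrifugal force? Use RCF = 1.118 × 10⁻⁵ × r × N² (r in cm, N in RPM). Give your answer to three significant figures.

≈ 101000 g

r = 14.0 / 2 = 7 cm
RCF₁ = 1.118 × 10⁻⁵ × 7 × (19540)² = 1.118 × 10⁻⁵ × 7 × 381,811,600 ≈ 29,880.6 × g
RCF₂ = 1.118 × 10⁻⁵ × 7 × (40880)² = 1.118 × 10⁻⁵ × 7 × 1,671,174,400 ≈ 130,786.1 × g
Increase = 130,786.1 − 29,880.6 = 100,905.5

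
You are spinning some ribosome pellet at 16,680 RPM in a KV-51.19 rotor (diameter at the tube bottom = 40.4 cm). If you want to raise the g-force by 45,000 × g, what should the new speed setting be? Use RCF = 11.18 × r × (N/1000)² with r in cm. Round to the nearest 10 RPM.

r = 40.4 / 2 = 20.2 cm
Current RCF = 11.18 × 20.2 × (16.68)² = 11.18 × 20.2 × 278.2224 ≈ 62,832.6 × g
Target RCF = 62,832.6 + 45,000 = 107,832.6 × g
(N/1000)² = 107,832.6 / 225.836 = 477.4819
N = 1000 × √477.4819 ≈ 21,851.4

≈ 21850 RPM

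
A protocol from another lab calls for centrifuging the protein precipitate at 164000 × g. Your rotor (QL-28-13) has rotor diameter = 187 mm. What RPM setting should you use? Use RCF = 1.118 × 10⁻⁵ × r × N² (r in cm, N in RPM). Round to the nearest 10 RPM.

≈ 39610 RPM

r = 187 mm / 2 = 93.5 mm = 9.35 cm
164,000 = 1.118 × 10⁻⁵ × 9.35 × N²
N² = 164,000 / (10.4533 × 10⁻⁵) = 1,568,882,554
N ≈ √1,568,882,554 ≈ 39,609.1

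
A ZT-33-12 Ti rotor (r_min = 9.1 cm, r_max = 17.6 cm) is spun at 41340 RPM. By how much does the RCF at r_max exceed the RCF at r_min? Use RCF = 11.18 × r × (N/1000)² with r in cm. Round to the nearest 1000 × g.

ΔRCF ≈ 162000 x g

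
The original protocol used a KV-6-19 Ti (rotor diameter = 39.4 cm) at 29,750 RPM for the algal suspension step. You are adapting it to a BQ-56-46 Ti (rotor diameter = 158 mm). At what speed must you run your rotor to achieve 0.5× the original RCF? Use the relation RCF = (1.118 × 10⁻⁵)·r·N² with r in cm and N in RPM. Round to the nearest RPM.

Original rotor: r = 39.4 / 2 = 19.7 cm
RCF = 1.118 × 10⁻⁵ × r × N²
RCF_original = 1.118 × 10⁻⁵ × 19.7 × (29750)² = 1.118 × 10⁻⁵ × 19.7 × 885,062,500 ≈ 194,931.5 × g
Target RCF = 0.5 × 194,931.5 ≈ 97,465.8 × g
Your rotor: r = 158 mm / 2 = 79 mm = 7.9 cm
97,465.8 = 1.118 × 10⁻⁵ × 7.9 × N²
N² = 97,465.8 / (8.8322 × 10⁻⁵) = 1,103,528,000
N ≈ √1,103,528,000 ≈ 33,219.4

33219 RPM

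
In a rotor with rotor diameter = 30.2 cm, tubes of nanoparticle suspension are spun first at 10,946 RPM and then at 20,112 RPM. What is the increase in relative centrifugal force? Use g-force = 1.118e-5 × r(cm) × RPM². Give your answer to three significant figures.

r = 30.2 / 2 = 15.1 cm
RCF₁ = 1.118 × 10⁻⁵ × 15.1 × (10946)² = 1.118 × 10⁻⁵ × 15.1 × 119,814,916 ≈ 20,226.9 × g
RCF₂ = 1.118 × 10⁻⁵ × 15.1 × (20112)² = 1.118 × 10⁻⁵ × 15.1 × 404,492,544 ≈ 68,285.6 × g
Increase = 68,285.6 − 20,226.9 = 48,058.7

≈ 48100 x g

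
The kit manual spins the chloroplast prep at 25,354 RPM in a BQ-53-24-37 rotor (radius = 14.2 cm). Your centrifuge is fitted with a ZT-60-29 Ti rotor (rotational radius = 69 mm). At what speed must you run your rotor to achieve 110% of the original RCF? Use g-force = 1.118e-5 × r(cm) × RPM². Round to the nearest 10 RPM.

RCF = 1.118 × 10⁻⁵ × r × N²
RCF_original = 1.118 × 10⁻⁵ × 14.2 × (25354)² = 1.118 × 10⁻⁵ × 14.2 × 642,825,316 ≈ 102,052.4 × g
Target RCF = 1.1 × 102,052.4 ≈ 112,257.6 × g
Your rotor: r = 69 mm = 6.9 cm
112,257.6 = 1.118 × 10⁻⁵ × 6.9 × N²
N² = 112,257.6 / (7.7142 × 10⁻⁵) = 1,455,207,280
N ≈ √1,455,207,280 ≈ 38,147.2

38150 RPM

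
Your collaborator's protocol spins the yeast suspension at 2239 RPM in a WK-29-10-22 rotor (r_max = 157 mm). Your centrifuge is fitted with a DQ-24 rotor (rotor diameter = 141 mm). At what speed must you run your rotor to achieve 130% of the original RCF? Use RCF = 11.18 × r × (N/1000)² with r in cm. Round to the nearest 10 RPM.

≈ 3810 RPM

Original rotor: r = 157 mm = 15.7 cm
RCF_original = 11.18 × 15.7 × (2.239)² = 11.18 × 15.7 × 5.013121 ≈ 879.9 × g
Target RCF = 1.3 × 879.9 ≈ 1,143.9 × g
Your rotor: r = 141 mm / 2 = 70.5 mm = 7.05 cm
1,143.9 = 11.18 × 7.05 × (N/1000)²
(N/1000)² = 1,143.9 / 78.819 = 14.513
N = 1000 × √14.513 ≈ 3,809.6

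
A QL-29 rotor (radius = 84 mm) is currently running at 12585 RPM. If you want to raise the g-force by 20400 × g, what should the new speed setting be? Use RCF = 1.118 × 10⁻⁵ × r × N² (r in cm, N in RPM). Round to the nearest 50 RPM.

r = 84 mm = 8.4 cm
Current RCF = 1.118 × 10⁻⁵ × 8.4 × (12585)² = 1.118 × 10⁻⁵ × 8.4 × 158,382,225 ≈ 14,874 × g
Target RCF = 14,874 + 20,400 = 35,274 × g
N² = 35,274 / (9.3912 × 10⁻⁵) = 375,606,951
N ≈ √375,606,951 ≈ 19,380.6

≈ 19400 RPM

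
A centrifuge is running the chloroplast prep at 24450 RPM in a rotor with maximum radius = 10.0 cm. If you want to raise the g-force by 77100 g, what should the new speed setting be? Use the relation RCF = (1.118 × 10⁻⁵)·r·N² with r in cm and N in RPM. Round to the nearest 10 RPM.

≈ 35880 RPM

Current RCF = 1.118 × 10⁻⁵ × 10 × (24450)² = 1.118 × 10⁻⁵ × 10 × 597,802,500 ≈ 66,834.3 × g
Target RCF = 66,834.3 + 77,100 = 143,934.3 × g
N² = 143,934.3 / (11.18 × 10⁻⁵) = 1,287,426,655
N ≈ √1,287,426,655 ≈ 35,880.7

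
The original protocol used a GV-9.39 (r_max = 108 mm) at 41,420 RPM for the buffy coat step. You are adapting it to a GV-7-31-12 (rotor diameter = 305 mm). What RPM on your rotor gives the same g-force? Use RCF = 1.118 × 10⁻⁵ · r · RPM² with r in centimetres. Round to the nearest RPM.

Original rotor: r = 108 mm = 10.8 cm
RCF_original = 1.118 × 10⁻⁵ × 10.8 × (41420)² = 1.118 × 10⁻⁵ × 10.8 × 1,715,616,400 ≈ 207,150.4 × g
Your rotor: r = 305 mm / 2 = 152.5 mm = 15.25 cm
207,150.4 = 1.118 × 10⁻⁵ × 15.25 × N²
N² = 207,150.4 / (17.0495 × 10⁻⁵) = 1,214,993,988
N ≈ √1,214,993,988 ≈ 34,856.8

34857 RPM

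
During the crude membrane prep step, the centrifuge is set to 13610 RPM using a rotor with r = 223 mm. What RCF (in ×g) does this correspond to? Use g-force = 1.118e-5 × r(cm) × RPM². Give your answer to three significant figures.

r = 223 mm = 22.3 cm
RCF = 1.118 × 10⁻⁵ × 22.3 × (13610)² = 1.118 × 10⁻⁵ × 22.3 × 185,232,100 ≈ 46,181 × g

RCF ≈ 46200 ×g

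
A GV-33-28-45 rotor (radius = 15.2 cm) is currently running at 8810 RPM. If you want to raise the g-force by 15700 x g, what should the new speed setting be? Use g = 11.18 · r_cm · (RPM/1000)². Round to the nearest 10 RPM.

≈ 13040 RPM

Current RCF = 11.18 × 15.2 × (8.81)² = 11.18 × 15.2 × 77.6161 ≈ 13,189.8 × g
Target RCF = 13,189.8 + 15,700 = 28,889.8 × g
(N/1000)² = 28,889.8 / 169.936 = 170.004
N = 1000 × √170.004 ≈ 13,038.6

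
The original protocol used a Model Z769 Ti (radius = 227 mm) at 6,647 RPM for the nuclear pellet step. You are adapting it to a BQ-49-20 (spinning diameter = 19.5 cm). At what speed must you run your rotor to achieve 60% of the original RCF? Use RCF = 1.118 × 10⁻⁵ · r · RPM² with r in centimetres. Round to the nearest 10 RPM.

7860 RPM

Original rotor: r = 227 mm = 22.7 cm
RCF = 1.118 × 10⁻⁵ × r × N²
RCF_original = 1.118 × 10⁻⁵ × 22.7 × (6647)² = 1.118 × 10⁻⁵ × 22.7 × 44,182,609 ≈ 11,212.9 × g
Target RCF = 0.6 × 11,212.9 ≈ 6,727.7 × g
Your rotor: r = 19.5 / 2 = 9.75 cm
6,727.7 = 1.118 × 10⁻⁵ × 9.75 × N²
N² = 6,727.7 / (10.9005 × 10⁻⁵) = 61,719,187
N ≈ √61,719,187 ≈ 7,856.2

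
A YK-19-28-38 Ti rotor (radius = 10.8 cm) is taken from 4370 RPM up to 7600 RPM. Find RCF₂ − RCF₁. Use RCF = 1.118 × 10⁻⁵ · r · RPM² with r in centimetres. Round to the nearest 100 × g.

4700 x g

RCF₁ = 1.118 × 10⁻⁵ × 10.8 × (4370)² = 1.118 × 10⁻⁵ × 10.8 × 19,096,900 ≈ 2,305.8 × g
RCF₂ = 1.118 × 10⁻⁵ × 10.8 × (7600)² = 1.118 × 10⁻⁵ × 10.8 × 57,760,000 ≈ 6,974.2 × g
Increase = 6,974.2 − 2,305.8 = 4,668.4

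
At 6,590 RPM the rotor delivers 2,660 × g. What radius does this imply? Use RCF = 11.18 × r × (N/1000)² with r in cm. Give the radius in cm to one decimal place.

2660 = 11.18 × r × (6.59)²
r = 2660 / (11.18 × 43.4281) = 2660 / 485.5262 ≈ 5.479 cm

≈ 5.5 cm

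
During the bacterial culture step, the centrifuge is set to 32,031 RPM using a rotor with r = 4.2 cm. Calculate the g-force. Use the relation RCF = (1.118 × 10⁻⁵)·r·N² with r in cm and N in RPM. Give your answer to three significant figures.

48200 × g

RCF = 1.118 × 10⁻⁵ × 4.2 × (32031)² = 1.118 × 10⁻⁵ × 4.2 × 1,025,984,961 ≈ 48,176.1 × g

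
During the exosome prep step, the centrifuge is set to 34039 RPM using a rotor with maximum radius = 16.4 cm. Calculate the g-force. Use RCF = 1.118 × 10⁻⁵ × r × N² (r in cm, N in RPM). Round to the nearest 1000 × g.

212000 ×g

RCF = 1.118 × 10⁻⁵ × r × N²
RCF = 1.118 × 10⁻⁵ × 16.4 × (34039)² = 1.118 × 10⁻⁵ × 16.4 × 1,158,653,521 ≈ 212,441.4 × g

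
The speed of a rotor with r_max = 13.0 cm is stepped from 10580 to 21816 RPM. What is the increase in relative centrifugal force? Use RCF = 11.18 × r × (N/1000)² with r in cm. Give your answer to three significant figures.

≈ 52900 × g

RCF₁ = 11.18 × 13 × (10.58)² = 11.18 × 13 × 111.9364 ≈ 16,268.8 × g
RCF₂ = 11.18 × 13 × (21.816)² = 11.18 × 13 × 475.937856 ≈ 69,172.8 × g
Increase = 69,172.8 − 16,268.8 = 52,904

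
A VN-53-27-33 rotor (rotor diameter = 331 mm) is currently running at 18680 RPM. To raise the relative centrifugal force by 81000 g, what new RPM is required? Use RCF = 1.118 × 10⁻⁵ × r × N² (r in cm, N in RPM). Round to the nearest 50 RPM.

N₂ ≈ 28050 RPM

r = 331 mm / 2 = 165.5 mm = 16.55 cm
Current RCF = 1.118 × 10⁻⁵ × 16.55 × (18680)² = 1.118 × 10⁻⁵ × 16.55 × 348,942,400 ≈ 64,564.5 × g
Target RCF = 64,564.5 + 81,000 = 145,564.5 × g
N² = 145,564.5 / (18.5029 × 10⁻⁵) = 786,711,813
N ≈ √786,711,813 ≈ 28,048.4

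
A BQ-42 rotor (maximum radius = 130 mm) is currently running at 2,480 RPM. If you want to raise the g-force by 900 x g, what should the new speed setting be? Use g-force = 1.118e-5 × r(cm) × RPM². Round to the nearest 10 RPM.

r = 130 mm = 13.0 cm
Current RCF = 1.118 × 10⁻⁵ × 13 × (2480)² = 1.118 × 10⁻⁵ × 13 × 6,150,400 ≈ 893.9 × g
Target RCF = 893.9 + 900 = 1,793.9 × g
N² = 1,793.9 / (14.534 × 10⁻⁵) = 12,342,782
N ≈ √12,342,782 ≈ 3,513.2

N₂ ≈ 3510 RPM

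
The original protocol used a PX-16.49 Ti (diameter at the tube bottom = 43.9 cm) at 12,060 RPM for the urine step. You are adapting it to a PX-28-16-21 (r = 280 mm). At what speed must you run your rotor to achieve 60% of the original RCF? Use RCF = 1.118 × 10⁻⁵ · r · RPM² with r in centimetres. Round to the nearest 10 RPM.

Original rotor: r = 43.9 / 2 = 21.95 cm
RCF_original = 1.118 × 10⁻⁵ × 21.95 × (12060)² = 1.118 × 10⁻⁵ × 21.95 × 145,443,600 ≈ 35,692 × g
Target RCF = 0.6 × 35,692 ≈ 21,415.2 × g
Your rotor: r = 280 mm = 28.0 cm
21,415.2 = 1.118 × 10⁻⁵ × 28 × N²
N² = 21,415.2 / (31.304 × 10⁻⁵) = 68,410,427
N ≈ √68,410,427 ≈ 8,271.1

≈ 8270 RPM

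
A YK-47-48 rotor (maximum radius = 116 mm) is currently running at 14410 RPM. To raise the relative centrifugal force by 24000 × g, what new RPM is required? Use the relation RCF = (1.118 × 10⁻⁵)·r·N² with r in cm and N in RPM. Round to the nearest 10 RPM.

N₂ ≈ 19820 RPM

r = 116 mm = 11.6 cm
Current RCF = 1.118 × 10⁻⁵ × 11.6 × (14410)² = 1.118 × 10⁻⁵ × 11.6 × 207,648,100 ≈ 26,929.5 × g
Target RCF = 26,929.5 + 24,000 = 50,929.5 × g
N² = 50,929.5 / (12.9688 × 10⁻⁵) = 392,707,884
N ≈ √392,707,884 ≈ 19,816.9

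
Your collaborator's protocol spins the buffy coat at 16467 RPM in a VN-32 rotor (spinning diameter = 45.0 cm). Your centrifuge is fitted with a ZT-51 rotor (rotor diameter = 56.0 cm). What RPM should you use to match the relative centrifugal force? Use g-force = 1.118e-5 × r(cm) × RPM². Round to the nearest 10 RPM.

Original rotor: r = 45.0 / 2 = 22.5 cm
RCF_original = 1.118 × 10⁻⁵ × 22.5 × (16467)² = 1.118 × 10⁻⁵ × 22.5 × 271,162,089 ≈ 68,210.8 × g
Your rotor: r = 56.0 / 2 = 28 cm
68,210.8 = 1.118 × 10⁻⁵ × 28 × N²
N² = 68,210.8 / (31.304 × 10⁻⁵) = 217,898,032
N ≈ √217,898,032 ≈ 14,761.4

≈ 14760 RPM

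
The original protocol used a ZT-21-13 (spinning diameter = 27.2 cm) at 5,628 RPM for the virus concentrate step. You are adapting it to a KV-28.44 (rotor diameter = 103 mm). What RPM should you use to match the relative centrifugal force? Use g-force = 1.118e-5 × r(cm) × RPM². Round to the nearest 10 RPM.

9150 RPM

Original rotor: r = 27.2 / 2 = 13.6 cm
RCF = 1.118 × 10⁻⁵ × r × N²
RCF_original = 1.118 × 10⁻⁵ × 13.6 × (5628)² = 1.118 × 10⁻⁵ × 13.6 × 31,674,384 ≈ 4,816 × g
Your rotor: r = 103 mm / 2 = 51.5 mm = 5.15 cm
4,816 = 1.118 × 10⁻⁵ × 5.15 × N²
N² = 4,816 / (5.7577 × 10⁻⁵) = 83,644,511
N ≈ √83,644,511 ≈ 9,145.7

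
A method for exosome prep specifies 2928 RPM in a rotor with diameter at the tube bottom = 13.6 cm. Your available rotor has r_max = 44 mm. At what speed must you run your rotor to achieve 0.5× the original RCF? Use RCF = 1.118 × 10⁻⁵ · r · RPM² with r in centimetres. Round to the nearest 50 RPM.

2550 RPM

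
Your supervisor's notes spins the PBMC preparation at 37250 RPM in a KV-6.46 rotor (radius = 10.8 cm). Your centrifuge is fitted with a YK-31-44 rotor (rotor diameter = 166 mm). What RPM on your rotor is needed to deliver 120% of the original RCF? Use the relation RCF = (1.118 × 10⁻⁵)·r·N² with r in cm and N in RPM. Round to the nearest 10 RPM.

≈ 46550 RPM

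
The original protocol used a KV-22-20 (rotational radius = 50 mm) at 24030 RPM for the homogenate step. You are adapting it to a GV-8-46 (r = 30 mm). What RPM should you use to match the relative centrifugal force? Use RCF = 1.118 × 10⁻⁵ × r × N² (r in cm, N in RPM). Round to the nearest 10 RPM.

Original rotor: r = 50 mm = 5.0 cm
RCF = 1.118 × 10⁻⁵ × r × N²
RCF_original = 1.118 × 10⁻⁵ × 5 × (24030)² = 1.118 × 10⁻⁵ × 5 × 577,440,900 ≈ 32,278.9 × g
Your rotor: r = 30 mm = 3.0 cm
32,278.9 = 1.118 × 10⁻⁵ × 3 × N²
N² = 32,278.9 / (3.354 × 10⁻⁵) = 962,400,119
N ≈ √962,400,119 ≈ 31,022.6

31020 RPM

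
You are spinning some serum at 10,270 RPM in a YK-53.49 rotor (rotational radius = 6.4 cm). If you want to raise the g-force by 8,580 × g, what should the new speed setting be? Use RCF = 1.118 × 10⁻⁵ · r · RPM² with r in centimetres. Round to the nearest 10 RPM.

≈ 15010 RPM

Current RCF = 1.118 × 10⁻⁵ × 6.4 × (10270)² = 1.118 × 10⁻⁵ × 6.4 × 105,472,900 ≈ 7,546.8 × g
Target RCF = 7,546.8 + 8,580 = 16,126.8 × g
N² = 16,126.8 / (7.1552 × 10⁻⁵) = 225,385,733
N ≈ √225,385,733 ≈ 15,012.9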